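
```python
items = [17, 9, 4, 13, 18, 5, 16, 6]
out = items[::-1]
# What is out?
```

items has length 8. The slice items[::-1] selects indices [7, 6, 5, 4, 3, 2, 1, 0] (7->6, 6->16, 5->5, 4->18, 3->13, 2->4, 1->9, 0->17), giving [6, 16, 5, 18, 13, 4, 9, 17].

[6, 16, 5, 18, 13, 4, 9, 17]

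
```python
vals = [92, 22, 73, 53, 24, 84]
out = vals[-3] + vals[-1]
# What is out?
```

vals has length 6. Negative index -3 maps to positive index 6 + (-3) = 3. vals[3] = 53.
vals has length 6. Negative index -1 maps to positive index 6 + (-1) = 5. vals[5] = 84.
Sum: 53 + 84 = 137.

137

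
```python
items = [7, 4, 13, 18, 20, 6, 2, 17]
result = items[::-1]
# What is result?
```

items has length 8. The slice items[::-1] selects indices [7, 6, 5, 4, 3, 2, 1, 0] (7->17, 6->2, 5->6, 4->20, 3->18, 2->13, 1->4, 0->7), giving [17, 2, 6, 20, 18, 13, 4, 7].

[17, 2, 6, 20, 18, 13, 4, 7]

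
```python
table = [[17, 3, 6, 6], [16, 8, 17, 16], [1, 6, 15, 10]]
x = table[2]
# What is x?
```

table has 3 rows. Row 2 is [1, 6, 15, 10].

[1, 6, 15, 10]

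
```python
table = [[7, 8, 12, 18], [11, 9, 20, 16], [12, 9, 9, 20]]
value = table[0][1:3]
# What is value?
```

table[0] = [7, 8, 12, 18]. table[0] has length 4. The slice table[0][1:3] selects indices [1, 2] (1->8, 2->12), giving [8, 12].

[8, 12]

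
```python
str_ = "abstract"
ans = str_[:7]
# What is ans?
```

str_ has length 8. The slice str_[:7] selects indices [0, 1, 2, 3, 4, 5, 6] (0->'a', 1->'b', 2->'s', 3->'t', 4->'r', 5->'a', 6->'c'), giving 'abstrac'.

'abstrac'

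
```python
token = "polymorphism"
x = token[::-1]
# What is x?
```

token has length 12. The slice token[::-1] selects indices [11, 10, 9, 8, 7, 6, 5, 4, 3, 2, 1, 0] (11->'m', 10->'s', 9->'i', 8->'h', 7->'p', 6->'r', 5->'o', 4->'m', 3->'y', 2->'l', 1->'o', 0->'p'), giving 'msihpromylop'.

'msihpromylop'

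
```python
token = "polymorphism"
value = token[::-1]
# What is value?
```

token has length 12. The slice token[::-1] selects indices [11, 10, 9, 8, 7, 6, 5, 4, 3, 2, 1, 0] (11->'m', 10->'s', 9->'i', 8->'h', 7->'p', 6->'r', 5->'o', 4->'m', 3->'y', 2->'l', 1->'o', 0->'p'), giving 'msihpromylop'.

'msihpromylop'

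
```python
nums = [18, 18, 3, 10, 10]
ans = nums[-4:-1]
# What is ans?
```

nums has length 5. The slice nums[-4:-1] selects indices [1, 2, 3] (1->18, 2->3, 3->10), giving [18, 3, 10].

[18, 3, 10]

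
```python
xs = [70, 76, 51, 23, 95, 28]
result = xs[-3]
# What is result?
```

xs has length 6. Negative index -3 maps to positive index 6 + (-3) = 3. xs[3] = 23.

23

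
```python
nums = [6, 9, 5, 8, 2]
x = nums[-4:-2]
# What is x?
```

nums has length 5. The slice nums[-4:-2] selects indices [1, 2] (1->9, 2->5), giving [9, 5].

[9, 5]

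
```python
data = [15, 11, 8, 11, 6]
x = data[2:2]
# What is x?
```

data has length 5. The slice data[2:2] resolves to an empty index range, so the result is [].

[]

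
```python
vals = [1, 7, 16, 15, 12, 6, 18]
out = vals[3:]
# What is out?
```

vals has length 7. The slice vals[3:] selects indices [3, 4, 5, 6] (3->15, 4->12, 5->6, 6->18), giving [15, 12, 6, 18].

[15, 12, 6, 18]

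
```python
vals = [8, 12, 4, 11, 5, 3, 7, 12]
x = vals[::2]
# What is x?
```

vals has length 8. The slice vals[::2] selects indices [0, 2, 4, 6] (0->8, 2->4, 4->5, 6->7), giving [8, 4, 5, 7].

[8, 4, 5, 7]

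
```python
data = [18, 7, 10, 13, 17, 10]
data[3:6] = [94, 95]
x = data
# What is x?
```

data starts as [18, 7, 10, 13, 17, 10] (length 6). The slice data[3:6] covers indices [3, 4, 5] with values [13, 17, 10]. Replacing that slice with [94, 95] (different length) produces [18, 7, 10, 94, 95].

[18, 7, 10, 94, 95]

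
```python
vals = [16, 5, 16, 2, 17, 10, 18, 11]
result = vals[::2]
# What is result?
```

vals has length 8. The slice vals[::2] selects indices [0, 2, 4, 6] (0->16, 2->16, 4->17, 6->18), giving [16, 16, 17, 18].

[16, 16, 17, 18]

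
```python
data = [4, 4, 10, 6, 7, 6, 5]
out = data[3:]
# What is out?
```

data has length 7. The slice data[3:] selects indices [3, 4, 5, 6] (3->6, 4->7, 5->6, 6->5), giving [6, 7, 6, 5].

[6, 7, 6, 5]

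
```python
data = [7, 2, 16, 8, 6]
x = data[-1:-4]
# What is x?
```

data has length 5. The slice data[-1:-4] resolves to an empty index range, so the result is [].

[]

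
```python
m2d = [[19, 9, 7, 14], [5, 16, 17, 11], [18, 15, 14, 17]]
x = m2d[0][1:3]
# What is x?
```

m2d[0] = [19, 9, 7, 14]. m2d[0] has length 4. The slice m2d[0][1:3] selects indices [1, 2] (1->9, 2->7), giving [9, 7].

[9, 7]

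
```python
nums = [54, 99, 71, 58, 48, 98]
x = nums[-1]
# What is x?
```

nums has length 6. Negative index -1 maps to positive index 6 + (-1) = 5. nums[5] = 98.

98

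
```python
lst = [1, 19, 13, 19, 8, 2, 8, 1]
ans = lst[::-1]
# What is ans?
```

lst has length 8. The slice lst[::-1] selects indices [7, 6, 5, 4, 3, 2, 1, 0] (7->1, 6->8, 5->2, 4->8, 3->19, 2->13, 1->19, 0->1), giving [1, 8, 2, 8, 19, 13, 19, 1].

[1, 8, 2, 8, 19, 13, 19, 1]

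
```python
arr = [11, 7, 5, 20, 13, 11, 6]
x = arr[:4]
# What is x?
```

arr has length 7. The slice arr[:4] selects indices [0, 1, 2, 3] (0->11, 1->7, 2->5, 3->20), giving [11, 7, 5, 20].

[11, 7, 5, 20]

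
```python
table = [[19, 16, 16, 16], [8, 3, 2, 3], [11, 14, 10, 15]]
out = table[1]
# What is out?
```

table has 3 rows. Row 1 is [8, 3, 2, 3].

[8, 3, 2, 3]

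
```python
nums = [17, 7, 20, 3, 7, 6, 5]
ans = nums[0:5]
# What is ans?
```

nums has length 7. The slice nums[0:5] selects indices [0, 1, 2, 3, 4] (0->17, 1->7, 2->20, 3->3, 4->7), giving [17, 7, 20, 3, 7].

[17, 7, 20, 3, 7]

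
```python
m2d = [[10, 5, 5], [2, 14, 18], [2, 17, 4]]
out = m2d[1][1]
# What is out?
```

m2d[1] = [2, 14, 18]. Taking column 1 of that row yields 14.

14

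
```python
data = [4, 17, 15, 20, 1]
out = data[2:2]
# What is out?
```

data has length 5. The slice data[2:2] resolves to an empty index range, so the result is [].

[]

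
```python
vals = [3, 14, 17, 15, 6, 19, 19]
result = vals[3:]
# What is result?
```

vals has length 7. The slice vals[3:] selects indices [3, 4, 5, 6] (3->15, 4->6, 5->19, 6->19), giving [15, 6, 19, 19].

[15, 6, 19, 19]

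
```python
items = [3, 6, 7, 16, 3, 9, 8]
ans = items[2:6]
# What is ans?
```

items has length 7. The slice items[2:6] selects indices [2, 3, 4, 5] (2->7, 3->16, 4->3, 5->9), giving [7, 16, 3, 9].

[7, 16, 3, 9]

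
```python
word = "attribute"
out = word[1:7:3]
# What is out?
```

word has length 9. The slice word[1:7:3] selects indices [1, 4] (1->'t', 4->'i'), giving 'ti'.

'ti'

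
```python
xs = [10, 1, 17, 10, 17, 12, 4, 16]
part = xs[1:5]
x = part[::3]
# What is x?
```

xs has length 8. The slice xs[1:5] selects indices [1, 2, 3, 4] (1->1, 2->17, 3->10, 4->17), giving [1, 17, 10, 17]. So part = [1, 17, 10, 17]. part has length 4. The slice part[::3] selects indices [0, 3] (0->1, 3->17), giving [1, 17].

[1, 17]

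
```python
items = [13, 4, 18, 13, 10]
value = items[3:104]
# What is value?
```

items has length 5. The slice items[3:104] selects indices [3, 4] (3->13, 4->10), giving [13, 10].

[13, 10]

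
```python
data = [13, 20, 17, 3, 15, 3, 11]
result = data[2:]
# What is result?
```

data has length 7. The slice data[2:] selects indices [2, 3, 4, 5, 6] (2->17, 3->3, 4->15, 5->3, 6->11), giving [17, 3, 15, 3, 11].

[17, 3, 15, 3, 11]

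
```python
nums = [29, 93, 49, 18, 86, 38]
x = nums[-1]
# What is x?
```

nums has length 6. Negative index -1 maps to positive index 6 + (-1) = 5. nums[5] = 38.

38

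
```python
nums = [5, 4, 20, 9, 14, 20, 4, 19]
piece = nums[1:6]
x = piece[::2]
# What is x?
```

nums has length 8. The slice nums[1:6] selects indices [1, 2, 3, 4, 5] (1->4, 2->20, 3->9, 4->14, 5->20), giving [4, 20, 9, 14, 20]. So piece = [4, 20, 9, 14, 20]. piece has length 5. The slice piece[::2] selects indices [0, 2, 4] (0->4, 2->9, 4->20), giving [4, 9, 20].

[4, 9, 20]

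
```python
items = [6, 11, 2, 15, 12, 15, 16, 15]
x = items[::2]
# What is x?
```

items has length 8. The slice items[::2] selects indices [0, 2, 4, 6] (0->6, 2->2, 4->12, 6->16), giving [6, 2, 12, 16].

[6, 2, 12, 16]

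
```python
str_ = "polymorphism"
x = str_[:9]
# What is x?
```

str_ has length 12. The slice str_[:9] selects indices [0, 1, 2, 3, 4, 5, 6, 7, 8] (0->'p', 1->'o', 2->'l', 3->'y', 4->'m', 5->'o', 6->'r', 7->'p', 8->'h'), giving 'polymorph'.

'polymorph'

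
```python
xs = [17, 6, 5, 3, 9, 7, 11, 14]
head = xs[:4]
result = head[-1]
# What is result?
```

xs has length 8. The slice xs[:4] selects indices [0, 1, 2, 3] (0->17, 1->6, 2->5, 3->3), giving [17, 6, 5, 3]. So head = [17, 6, 5, 3]. Then head[-1] = 3.

3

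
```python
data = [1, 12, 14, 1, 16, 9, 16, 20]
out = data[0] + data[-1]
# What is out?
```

data has length 8. data[0] = 1.
data has length 8. Negative index -1 maps to positive index 8 + (-1) = 7. data[7] = 20.
Sum: 1 + 20 = 21.

21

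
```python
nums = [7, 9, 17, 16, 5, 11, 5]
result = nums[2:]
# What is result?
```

nums has length 7. The slice nums[2:] selects indices [2, 3, 4, 5, 6] (2->17, 3->16, 4->5, 5->11, 6->5), giving [17, 16, 5, 11, 5].

[17, 16, 5, 11, 5]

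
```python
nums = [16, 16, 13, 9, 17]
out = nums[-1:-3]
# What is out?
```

nums has length 5. The slice nums[-1:-3] resolves to an empty index range, so the result is [].

[]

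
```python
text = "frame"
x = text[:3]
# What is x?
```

text has length 5. The slice text[:3] selects indices [0, 1, 2] (0->'f', 1->'r', 2->'a'), giving 'fra'.

'fra'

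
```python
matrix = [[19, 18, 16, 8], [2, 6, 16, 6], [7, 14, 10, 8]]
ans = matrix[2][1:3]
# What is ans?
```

matrix[2] = [7, 14, 10, 8]. matrix[2] has length 4. The slice matrix[2][1:3] selects indices [1, 2] (1->14, 2->10), giving [14, 10].

[14, 10]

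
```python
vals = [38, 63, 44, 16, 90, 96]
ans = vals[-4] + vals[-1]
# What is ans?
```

vals has length 6. Negative index -4 maps to positive index 6 + (-4) = 2. vals[2] = 44.
vals has length 6. Negative index -1 maps to positive index 6 + (-1) = 5. vals[5] = 96.
Sum: 44 + 96 = 140.

140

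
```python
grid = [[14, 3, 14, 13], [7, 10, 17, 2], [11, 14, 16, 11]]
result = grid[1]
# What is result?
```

grid has 3 rows. Row 1 is [7, 10, 17, 2].

[7, 10, 17, 2]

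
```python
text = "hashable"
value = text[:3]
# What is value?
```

text has length 8. The slice text[:3] selects indices [0, 1, 2] (0->'h', 1->'a', 2->'s'), giving 'has'.

'has'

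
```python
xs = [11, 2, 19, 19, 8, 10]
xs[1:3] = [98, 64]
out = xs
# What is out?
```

xs starts as [11, 2, 19, 19, 8, 10] (length 6). The slice xs[1:3] covers indices [1, 2] with values [2, 19]. Replacing that slice with [98, 64] (same length) produces [11, 98, 64, 19, 8, 10].

[11, 98, 64, 19, 8, 10]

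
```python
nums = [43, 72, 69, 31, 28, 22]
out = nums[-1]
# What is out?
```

nums has length 6. Negative index -1 maps to positive index 6 + (-1) = 5. nums[5] = 22.

22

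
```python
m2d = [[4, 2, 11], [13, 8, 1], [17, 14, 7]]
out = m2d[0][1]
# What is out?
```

m2d[0] = [4, 2, 11]. Taking column 1 of that row yields 2.

2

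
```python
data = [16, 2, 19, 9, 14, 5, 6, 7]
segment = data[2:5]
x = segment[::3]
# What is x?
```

data has length 8. The slice data[2:5] selects indices [2, 3, 4] (2->19, 3->9, 4->14), giving [19, 9, 14]. So segment = [19, 9, 14]. segment has length 3. The slice segment[::3] selects indices [0] (0->19), giving [19].

[19]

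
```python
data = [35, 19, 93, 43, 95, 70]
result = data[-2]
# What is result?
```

data has length 6. Negative index -2 maps to positive index 6 + (-2) = 4. data[4] = 95.

95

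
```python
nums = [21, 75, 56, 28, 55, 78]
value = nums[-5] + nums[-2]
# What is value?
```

nums has length 6. Negative index -5 maps to positive index 6 + (-5) = 1. nums[1] = 75.
nums has length 6. Negative index -2 maps to positive index 6 + (-2) = 4. nums[4] = 55.
Sum: 75 + 55 = 130.

130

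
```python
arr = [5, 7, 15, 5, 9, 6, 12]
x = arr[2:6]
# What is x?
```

arr has length 7. The slice arr[2:6] selects indices [2, 3, 4, 5] (2->15, 3->5, 4->9, 5->6), giving [15, 5, 9, 6].

[15, 5, 9, 6]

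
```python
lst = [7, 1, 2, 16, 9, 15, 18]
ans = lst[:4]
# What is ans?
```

lst has length 7. The slice lst[:4] selects indices [0, 1, 2, 3] (0->7, 1->1, 2->2, 3->16), giving [7, 1, 2, 16].

[7, 1, 2, 16]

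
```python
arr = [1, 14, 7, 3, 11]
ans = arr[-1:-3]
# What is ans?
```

arr has length 5. The slice arr[-1:-3] resolves to an empty index range, so the result is [].

[]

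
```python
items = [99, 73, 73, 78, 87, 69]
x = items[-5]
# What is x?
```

items has length 6. Negative index -5 maps to positive index 6 + (-5) = 1. items[1] = 73.

73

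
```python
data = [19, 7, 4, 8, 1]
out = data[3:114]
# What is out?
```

data has length 5. The slice data[3:114] selects indices [3, 4] (3->8, 4->1), giving [8, 1].

[8, 1]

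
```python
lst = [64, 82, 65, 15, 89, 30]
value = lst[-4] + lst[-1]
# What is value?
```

lst has length 6. Negative index -4 maps to positive index 6 + (-4) = 2. lst[2] = 65.
lst has length 6. Negative index -1 maps to positive index 6 + (-1) = 5. lst[5] = 30.
Sum: 65 + 30 = 95.

95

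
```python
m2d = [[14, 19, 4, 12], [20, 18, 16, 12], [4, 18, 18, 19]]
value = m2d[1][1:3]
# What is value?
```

m2d[1] = [20, 18, 16, 12]. m2d[1] has length 4. The slice m2d[1][1:3] selects indices [1, 2] (1->18, 2->16), giving [18, 16].

[18, 16]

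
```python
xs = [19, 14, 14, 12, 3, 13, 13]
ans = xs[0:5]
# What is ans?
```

xs has length 7. The slice xs[0:5] selects indices [0, 1, 2, 3, 4] (0->19, 1->14, 2->14, 3->12, 4->3), giving [19, 14, 14, 12, 3].

[19, 14, 14, 12, 3]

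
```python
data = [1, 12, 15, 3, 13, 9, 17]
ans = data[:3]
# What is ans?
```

data has length 7. The slice data[:3] selects indices [0, 1, 2] (0->1, 1->12, 2->15), giving [1, 12, 15].

[1, 12, 15]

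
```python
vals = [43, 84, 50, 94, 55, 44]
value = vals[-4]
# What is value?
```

vals has length 6. Negative index -4 maps to positive index 6 + (-4) = 2. vals[2] = 50.

50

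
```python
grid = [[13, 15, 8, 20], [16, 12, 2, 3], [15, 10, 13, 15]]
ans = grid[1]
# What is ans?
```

grid has 3 rows. Row 1 is [16, 12, 2, 3].

[16, 12, 2, 3]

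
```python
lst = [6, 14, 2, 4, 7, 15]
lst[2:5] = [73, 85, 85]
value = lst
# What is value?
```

lst starts as [6, 14, 2, 4, 7, 15] (length 6). The slice lst[2:5] covers indices [2, 3, 4] with values [2, 4, 7]. Replacing that slice with [73, 85, 85] (same length) produces [6, 14, 73, 85, 85, 15].

[6, 14, 73, 85, 85, 15]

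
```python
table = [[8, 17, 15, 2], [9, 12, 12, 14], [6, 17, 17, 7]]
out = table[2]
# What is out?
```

table has 3 rows. Row 2 is [6, 17, 17, 7].

[6, 17, 17, 7]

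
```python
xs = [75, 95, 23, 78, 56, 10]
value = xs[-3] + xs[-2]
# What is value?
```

xs has length 6. Negative index -3 maps to positive index 6 + (-3) = 3. xs[3] = 78.
xs has length 6. Negative index -2 maps to positive index 6 + (-2) = 4. xs[4] = 56.
Sum: 78 + 56 = 134.

134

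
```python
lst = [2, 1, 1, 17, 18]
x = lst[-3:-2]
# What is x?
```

lst has length 5. The slice lst[-3:-2] selects indices [2] (2->1), giving [1].

[1]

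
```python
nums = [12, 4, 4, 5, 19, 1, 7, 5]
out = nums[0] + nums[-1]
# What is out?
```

nums has length 8. nums[0] = 12.
nums has length 8. Negative index -1 maps to positive index 8 + (-1) = 7. nums[7] = 5.
Sum: 12 + 5 = 17.

17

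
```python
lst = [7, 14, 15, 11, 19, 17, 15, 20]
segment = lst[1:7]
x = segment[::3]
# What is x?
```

lst has length 8. The slice lst[1:7] selects indices [1, 2, 3, 4, 5, 6] (1->14, 2->15, 3->11, 4->19, 5->17, 6->15), giving [14, 15, 11, 19, 17, 15]. So segment = [14, 15, 11, 19, 17, 15]. segment has length 6. The slice segment[::3] selects indices [0, 3] (0->14, 3->19), giving [14, 19].

[14, 19]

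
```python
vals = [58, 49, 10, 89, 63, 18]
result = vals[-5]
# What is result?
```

vals has length 6. Negative index -5 maps to positive index 6 + (-5) = 1. vals[1] = 49.

49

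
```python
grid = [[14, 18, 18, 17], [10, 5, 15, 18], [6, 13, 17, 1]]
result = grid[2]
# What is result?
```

grid has 3 rows. Row 2 is [6, 13, 17, 1].

[6, 13, 17, 1]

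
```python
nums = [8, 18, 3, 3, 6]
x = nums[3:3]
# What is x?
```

nums has length 5. The slice nums[3:3] resolves to an empty index range, so the result is [].

[]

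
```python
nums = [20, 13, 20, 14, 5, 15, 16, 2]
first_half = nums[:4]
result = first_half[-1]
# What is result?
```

nums has length 8. The slice nums[:4] selects indices [0, 1, 2, 3] (0->20, 1->13, 2->20, 3->14), giving [20, 13, 20, 14]. So first_half = [20, 13, 20, 14]. Then first_half[-1] = 14.

14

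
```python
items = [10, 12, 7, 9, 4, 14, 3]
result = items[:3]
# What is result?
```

items has length 7. The slice items[:3] selects indices [0, 1, 2] (0->10, 1->12, 2->7), giving [10, 12, 7].

[10, 12, 7]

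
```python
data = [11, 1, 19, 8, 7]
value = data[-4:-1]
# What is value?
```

data has length 5. The slice data[-4:-1] selects indices [1, 2, 3] (1->1, 2->19, 3->8), giving [1, 19, 8].

[1, 19, 8]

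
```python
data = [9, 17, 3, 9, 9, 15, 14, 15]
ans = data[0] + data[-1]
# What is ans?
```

data has length 8. data[0] = 9.
data has length 8. Negative index -1 maps to positive index 8 + (-1) = 7. data[7] = 15.
Sum: 9 + 15 = 24.

24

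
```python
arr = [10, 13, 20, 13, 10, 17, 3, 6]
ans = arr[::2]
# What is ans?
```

arr has length 8. The slice arr[::2] selects indices [0, 2, 4, 6] (0->10, 2->20, 4->10, 6->3), giving [10, 20, 10, 3].

[10, 20, 10, 3]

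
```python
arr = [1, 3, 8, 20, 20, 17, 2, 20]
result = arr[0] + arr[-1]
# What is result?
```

arr has length 8. arr[0] = 1.
arr has length 8. Negative index -1 maps to positive index 8 + (-1) = 7. arr[7] = 20.
Sum: 1 + 20 = 21.

21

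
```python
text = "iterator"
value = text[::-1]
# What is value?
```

text has length 8. The slice text[::-1] selects indices [7, 6, 5, 4, 3, 2, 1, 0] (7->'r', 6->'o', 5->'t', 4->'a', 3->'r', 2->'e', 1->'t', 0->'i'), giving 'rotareti'.

'rotareti'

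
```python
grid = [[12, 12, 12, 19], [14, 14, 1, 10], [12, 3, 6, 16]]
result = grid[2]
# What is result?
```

grid has 3 rows. Row 2 is [12, 3, 6, 16].

[12, 3, 6, 16]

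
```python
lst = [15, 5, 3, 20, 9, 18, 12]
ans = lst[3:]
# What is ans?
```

lst has length 7. The slice lst[3:] selects indices [3, 4, 5, 6] (3->20, 4->9, 5->18, 6->12), giving [20, 9, 18, 12].

[20, 9, 18, 12]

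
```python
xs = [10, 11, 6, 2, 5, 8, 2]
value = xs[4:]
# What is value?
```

xs has length 7. The slice xs[4:] selects indices [4, 5, 6] (4->5, 5->8, 6->2), giving [5, 8, 2].

[5, 8, 2]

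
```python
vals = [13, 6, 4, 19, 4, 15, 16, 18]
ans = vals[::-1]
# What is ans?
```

vals has length 8. The slice vals[::-1] selects indices [7, 6, 5, 4, 3, 2, 1, 0] (7->18, 6->16, 5->15, 4->4, 3->19, 2->4, 1->6, 0->13), giving [18, 16, 15, 4, 19, 4, 6, 13].

[18, 16, 15, 4, 19, 4, 6, 13]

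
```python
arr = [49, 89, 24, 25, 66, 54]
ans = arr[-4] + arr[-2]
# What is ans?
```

arr has length 6. Negative index -4 maps to positive index 6 + (-4) = 2. arr[2] = 24.
arr has length 6. Negative index -2 maps to positive index 6 + (-2) = 4. arr[4] = 66.
Sum: 24 + 66 = 90.

90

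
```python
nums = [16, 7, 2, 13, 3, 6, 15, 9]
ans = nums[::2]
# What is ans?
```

nums has length 8. The slice nums[::2] selects indices [0, 2, 4, 6] (0->16, 2->2, 4->3, 6->15), giving [16, 2, 3, 15].

[16, 2, 3, 15]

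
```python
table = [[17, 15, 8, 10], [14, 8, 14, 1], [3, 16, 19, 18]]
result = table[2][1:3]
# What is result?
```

table[2] = [3, 16, 19, 18]. table[2] has length 4. The slice table[2][1:3] selects indices [1, 2] (1->16, 2->19), giving [16, 19].

[16, 19]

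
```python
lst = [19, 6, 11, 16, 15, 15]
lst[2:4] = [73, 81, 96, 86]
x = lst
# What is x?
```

lst starts as [19, 6, 11, 16, 15, 15] (length 6). The slice lst[2:4] covers indices [2, 3] with values [11, 16]. Replacing that slice with [73, 81, 96, 86] (different length) produces [19, 6, 73, 81, 96, 86, 15, 15].

[19, 6, 73, 81, 96, 86, 15, 15]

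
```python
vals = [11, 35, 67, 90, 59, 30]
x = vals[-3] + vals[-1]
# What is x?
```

vals has length 6. Negative index -3 maps to positive index 6 + (-3) = 3. vals[3] = 90.
vals has length 6. Negative index -1 maps to positive index 6 + (-1) = 5. vals[5] = 30.
Sum: 90 + 30 = 120.

120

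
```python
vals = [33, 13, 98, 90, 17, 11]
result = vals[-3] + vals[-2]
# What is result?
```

vals has length 6. Negative index -3 maps to positive index 6 + (-3) = 3. vals[3] = 90.
vals has length 6. Negative index -2 maps to positive index 6 + (-2) = 4. vals[4] = 17.
Sum: 90 + 17 = 107.

107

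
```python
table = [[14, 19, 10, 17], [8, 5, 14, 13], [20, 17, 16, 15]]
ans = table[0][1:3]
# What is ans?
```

table[0] = [14, 19, 10, 17]. table[0] has length 4. The slice table[0][1:3] selects indices [1, 2] (1->19, 2->10), giving [19, 10].

[19, 10]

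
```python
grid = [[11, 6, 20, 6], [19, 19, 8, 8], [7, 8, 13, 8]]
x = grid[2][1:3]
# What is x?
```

grid[2] = [7, 8, 13, 8]. grid[2] has length 4. The slice grid[2][1:3] selects indices [1, 2] (1->8, 2->13), giving [8, 13].

[8, 13]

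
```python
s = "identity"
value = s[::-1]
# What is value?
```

s has length 8. The slice s[::-1] selects indices [7, 6, 5, 4, 3, 2, 1, 0] (7->'y', 6->'t', 5->'i', 4->'t', 3->'n', 2->'e', 1->'d', 0->'i'), giving 'ytitnedi'.

'ytitnedi'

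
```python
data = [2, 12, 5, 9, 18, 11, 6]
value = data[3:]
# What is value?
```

data has length 7. The slice data[3:] selects indices [3, 4, 5, 6] (3->9, 4->18, 5->11, 6->6), giving [9, 18, 11, 6].

[9, 18, 11, 6]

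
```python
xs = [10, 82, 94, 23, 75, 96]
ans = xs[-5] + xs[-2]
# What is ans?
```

xs has length 6. Negative index -5 maps to positive index 6 + (-5) = 1. xs[1] = 82.
xs has length 6. Negative index -2 maps to positive index 6 + (-2) = 4. xs[4] = 75.
Sum: 82 + 75 = 157.

157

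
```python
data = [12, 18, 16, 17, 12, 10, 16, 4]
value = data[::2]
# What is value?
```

data has length 8. The slice data[::2] selects indices [0, 2, 4, 6] (0->12, 2->16, 4->12, 6->16), giving [12, 16, 12, 16].

[12, 16, 12, 16]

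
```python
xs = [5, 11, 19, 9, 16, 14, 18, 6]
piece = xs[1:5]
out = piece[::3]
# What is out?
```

xs has length 8. The slice xs[1:5] selects indices [1, 2, 3, 4] (1->11, 2->19, 3->9, 4->16), giving [11, 19, 9, 16]. So piece = [11, 19, 9, 16]. piece has length 4. The slice piece[::3] selects indices [0, 3] (0->11, 3->16), giving [11, 16].

[11, 16]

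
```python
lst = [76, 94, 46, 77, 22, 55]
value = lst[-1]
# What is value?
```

lst has length 6. Negative index -1 maps to positive index 6 + (-1) = 5. lst[5] = 55.

55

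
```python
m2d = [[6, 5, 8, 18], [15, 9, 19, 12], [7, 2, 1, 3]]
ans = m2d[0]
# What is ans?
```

m2d has 3 rows. Row 0 is [6, 5, 8, 18].

[6, 5, 8, 18]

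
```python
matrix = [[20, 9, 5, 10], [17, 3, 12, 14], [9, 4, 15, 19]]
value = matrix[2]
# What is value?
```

matrix has 3 rows. Row 2 is [9, 4, 15, 19].

[9, 4, 15, 19]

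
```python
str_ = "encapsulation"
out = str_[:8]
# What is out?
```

str_ has length 13. The slice str_[:8] selects indices [0, 1, 2, 3, 4, 5, 6, 7] (0->'e', 1->'n', 2->'c', 3->'a', 4->'p', 5->'s', 6->'u', 7->'l'), giving 'encapsul'.

'encapsul'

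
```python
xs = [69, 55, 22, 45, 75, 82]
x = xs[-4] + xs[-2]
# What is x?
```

xs has length 6. Negative index -4 maps to positive index 6 + (-4) = 2. xs[2] = 22.
xs has length 6. Negative index -2 maps to positive index 6 + (-2) = 4. xs[4] = 75.
Sum: 22 + 75 = 97.

97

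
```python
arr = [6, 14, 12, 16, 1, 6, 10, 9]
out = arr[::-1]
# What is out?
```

arr has length 8. The slice arr[::-1] selects indices [7, 6, 5, 4, 3, 2, 1, 0] (7->9, 6->10, 5->6, 4->1, 3->16, 2->12, 1->14, 0->6), giving [9, 10, 6, 1, 16, 12, 14, 6].

[9, 10, 6, 1, 16, 12, 14, 6]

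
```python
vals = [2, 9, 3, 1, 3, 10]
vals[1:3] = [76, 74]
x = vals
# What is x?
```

vals starts as [2, 9, 3, 1, 3, 10] (length 6). The slice vals[1:3] covers indices [1, 2] with values [9, 3]. Replacing that slice with [76, 74] (same length) produces [2, 76, 74, 1, 3, 10].

[2, 76, 74, 1, 3, 10]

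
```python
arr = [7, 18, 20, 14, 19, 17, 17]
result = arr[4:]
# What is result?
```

arr has length 7. The slice arr[4:] selects indices [4, 5, 6] (4->19, 5->17, 6->17), giving [19, 17, 17].

[19, 17, 17]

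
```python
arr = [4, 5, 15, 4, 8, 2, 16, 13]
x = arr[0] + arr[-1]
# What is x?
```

arr has length 8. arr[0] = 4.
arr has length 8. Negative index -1 maps to positive index 8 + (-1) = 7. arr[7] = 13.
Sum: 4 + 13 = 17.

17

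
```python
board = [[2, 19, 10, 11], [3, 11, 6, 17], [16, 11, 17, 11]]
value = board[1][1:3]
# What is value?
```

board[1] = [3, 11, 6, 17]. board[1] has length 4. The slice board[1][1:3] selects indices [1, 2] (1->11, 2->6), giving [11, 6].

[11, 6]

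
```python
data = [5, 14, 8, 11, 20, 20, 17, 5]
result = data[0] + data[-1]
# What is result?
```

data has length 8. data[0] = 5.
data has length 8. Negative index -1 maps to positive index 8 + (-1) = 7. data[7] = 5.
Sum: 5 + 5 = 10.

10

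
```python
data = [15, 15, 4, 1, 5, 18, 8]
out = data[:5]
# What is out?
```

data has length 7. The slice data[:5] selects indices [0, 1, 2, 3, 4] (0->15, 1->15, 2->4, 3->1, 4->5), giving [15, 15, 4, 1, 5].

[15, 15, 4, 1, 5]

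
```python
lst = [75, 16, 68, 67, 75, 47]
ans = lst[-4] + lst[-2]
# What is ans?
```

lst has length 6. Negative index -4 maps to positive index 6 + (-4) = 2. lst[2] = 68.
lst has length 6. Negative index -2 maps to positive index 6 + (-2) = 4. lst[4] = 75.
Sum: 68 + 75 = 143.

143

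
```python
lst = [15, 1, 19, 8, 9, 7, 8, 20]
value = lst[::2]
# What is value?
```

lst has length 8. The slice lst[::2] selects indices [0, 2, 4, 6] (0->15, 2->19, 4->9, 6->8), giving [15, 19, 9, 8].

[15, 19, 9, 8]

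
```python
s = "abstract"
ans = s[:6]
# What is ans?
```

s has length 8. The slice s[:6] selects indices [0, 1, 2, 3, 4, 5] (0->'a', 1->'b', 2->'s', 3->'t', 4->'r', 5->'a'), giving 'abstra'.

'abstra'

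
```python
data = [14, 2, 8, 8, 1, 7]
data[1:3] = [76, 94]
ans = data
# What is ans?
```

data starts as [14, 2, 8, 8, 1, 7] (length 6). The slice data[1:3] covers indices [1, 2] with values [2, 8]. Replacing that slice with [76, 94] (same length) produces [14, 76, 94, 8, 1, 7].

[14, 76, 94, 8, 1, 7]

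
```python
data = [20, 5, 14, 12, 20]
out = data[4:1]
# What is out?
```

data has length 5. The slice data[4:1] resolves to an empty index range, so the result is [].

[]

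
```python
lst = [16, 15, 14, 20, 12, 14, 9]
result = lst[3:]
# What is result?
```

lst has length 7. The slice lst[3:] selects indices [3, 4, 5, 6] (3->20, 4->12, 5->14, 6->9), giving [20, 12, 14, 9].

[20, 12, 14, 9]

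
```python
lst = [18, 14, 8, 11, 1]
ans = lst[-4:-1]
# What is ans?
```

lst has length 5. The slice lst[-4:-1] selects indices [1, 2, 3] (1->14, 2->8, 3->11), giving [14, 8, 11].

[14, 8, 11]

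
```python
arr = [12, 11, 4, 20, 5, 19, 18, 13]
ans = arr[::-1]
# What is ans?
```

arr has length 8. The slice arr[::-1] selects indices [7, 6, 5, 4, 3, 2, 1, 0] (7->13, 6->18, 5->19, 4->5, 3->20, 2->4, 1->11, 0->12), giving [13, 18, 19, 5, 20, 4, 11, 12].

[13, 18, 19, 5, 20, 4, 11, 12]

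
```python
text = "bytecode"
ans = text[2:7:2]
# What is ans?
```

text has length 8. The slice text[2:7:2] selects indices [2, 4, 6] (2->'t', 4->'c', 6->'d'), giving 'tcd'.

'tcd'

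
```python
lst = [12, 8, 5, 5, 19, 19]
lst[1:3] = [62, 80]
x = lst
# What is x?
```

lst starts as [12, 8, 5, 5, 19, 19] (length 6). The slice lst[1:3] covers indices [1, 2] with values [8, 5]. Replacing that slice with [62, 80] (same length) produces [12, 62, 80, 5, 19, 19].

[12, 62, 80, 5, 19, 19]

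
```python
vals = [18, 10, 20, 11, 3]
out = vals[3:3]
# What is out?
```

vals has length 5. The slice vals[3:3] resolves to an empty index range, so the result is [].

[]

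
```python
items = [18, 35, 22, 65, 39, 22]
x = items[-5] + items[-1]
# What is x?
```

items has length 6. Negative index -5 maps to positive index 6 + (-5) = 1. items[1] = 35.
items has length 6. Negative index -1 maps to positive index 6 + (-1) = 5. items[5] = 22.
Sum: 35 + 22 = 57.

57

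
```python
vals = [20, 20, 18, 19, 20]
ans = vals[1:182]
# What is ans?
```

vals has length 5. The slice vals[1:182] selects indices [1, 2, 3, 4] (1->20, 2->18, 3->19, 4->20), giving [20, 18, 19, 20].

[20, 18, 19, 20]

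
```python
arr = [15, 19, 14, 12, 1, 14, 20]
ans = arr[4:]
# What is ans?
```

arr has length 7. The slice arr[4:] selects indices [4, 5, 6] (4->1, 5->14, 6->20), giving [1, 14, 20].

[1, 14, 20]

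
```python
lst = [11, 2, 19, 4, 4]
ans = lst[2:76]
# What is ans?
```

lst has length 5. The slice lst[2:76] selects indices [2, 3, 4] (2->19, 3->4, 4->4), giving [19, 4, 4].

[19, 4, 4]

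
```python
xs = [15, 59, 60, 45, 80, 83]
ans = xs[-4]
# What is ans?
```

xs has length 6. Negative index -4 maps to positive index 6 + (-4) = 2. xs[2] = 60.

60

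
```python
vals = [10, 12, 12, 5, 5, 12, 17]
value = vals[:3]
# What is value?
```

vals has length 7. The slice vals[:3] selects indices [0, 1, 2] (0->10, 1->12, 2->12), giving [10, 12, 12].

[10, 12, 12]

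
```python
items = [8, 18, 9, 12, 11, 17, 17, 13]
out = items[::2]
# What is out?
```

items has length 8. The slice items[::2] selects indices [0, 2, 4, 6] (0->8, 2->9, 4->11, 6->17), giving [8, 9, 11, 17].

[8, 9, 11, 17]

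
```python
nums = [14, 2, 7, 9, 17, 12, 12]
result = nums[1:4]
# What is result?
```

nums has length 7. The slice nums[1:4] selects indices [1, 2, 3] (1->2, 2->7, 3->9), giving [2, 7, 9].

[2, 7, 9]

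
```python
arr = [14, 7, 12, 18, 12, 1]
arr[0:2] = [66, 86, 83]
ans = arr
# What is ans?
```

arr starts as [14, 7, 12, 18, 12, 1] (length 6). The slice arr[0:2] covers indices [0, 1] with values [14, 7]. Replacing that slice with [66, 86, 83] (different length) produces [66, 86, 83, 12, 18, 12, 1].

[66, 86, 83, 12, 18, 12, 1]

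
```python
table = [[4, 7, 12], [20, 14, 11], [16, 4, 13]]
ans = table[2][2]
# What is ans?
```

table[2] = [16, 4, 13]. Taking column 2 of that row yields 13.

13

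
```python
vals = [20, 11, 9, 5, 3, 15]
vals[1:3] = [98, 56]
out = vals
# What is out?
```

vals starts as [20, 11, 9, 5, 3, 15] (length 6). The slice vals[1:3] covers indices [1, 2] with values [11, 9]. Replacing that slice with [98, 56] (same length) produces [20, 98, 56, 5, 3, 15].

[20, 98, 56, 5, 3, 15]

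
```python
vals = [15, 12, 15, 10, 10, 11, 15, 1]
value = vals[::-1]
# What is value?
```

vals has length 8. The slice vals[::-1] selects indices [7, 6, 5, 4, 3, 2, 1, 0] (7->1, 6->15, 5->11, 4->10, 3->10, 2->15, 1->12, 0->15), giving [1, 15, 11, 10, 10, 15, 12, 15].

[1, 15, 11, 10, 10, 15, 12, 15]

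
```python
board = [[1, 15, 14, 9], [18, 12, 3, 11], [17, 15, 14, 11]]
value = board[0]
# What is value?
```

board has 3 rows. Row 0 is [1, 15, 14, 9].

[1, 15, 14, 9]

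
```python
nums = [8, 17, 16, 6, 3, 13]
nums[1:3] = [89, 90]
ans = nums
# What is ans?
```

nums starts as [8, 17, 16, 6, 3, 13] (length 6). The slice nums[1:3] covers indices [1, 2] with values [17, 16]. Replacing that slice with [89, 90] (same length) produces [8, 89, 90, 6, 3, 13].

[8, 89, 90, 6, 3, 13]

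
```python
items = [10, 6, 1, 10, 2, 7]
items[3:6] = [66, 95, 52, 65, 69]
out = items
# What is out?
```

items starts as [10, 6, 1, 10, 2, 7] (length 6). The slice items[3:6] covers indices [3, 4, 5] with values [10, 2, 7]. Replacing that slice with [66, 95, 52, 65, 69] (different length) produces [10, 6, 1, 66, 95, 52, 65, 69].

[10, 6, 1, 66, 95, 52, 65, 69]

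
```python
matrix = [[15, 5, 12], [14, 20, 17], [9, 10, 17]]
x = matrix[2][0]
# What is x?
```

matrix[2] = [9, 10, 17]. Taking column 0 of that row yields 9.

9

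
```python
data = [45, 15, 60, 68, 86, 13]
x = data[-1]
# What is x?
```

data has length 6. Negative index -1 maps to positive index 6 + (-1) = 5. data[5] = 13.

13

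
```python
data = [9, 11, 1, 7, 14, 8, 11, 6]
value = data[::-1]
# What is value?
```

data has length 8. The slice data[::-1] selects indices [7, 6, 5, 4, 3, 2, 1, 0] (7->6, 6->11, 5->8, 4->14, 3->7, 2->1, 1->11, 0->9), giving [6, 11, 8, 14, 7, 1, 11, 9].

[6, 11, 8, 14, 7, 1, 11, 9]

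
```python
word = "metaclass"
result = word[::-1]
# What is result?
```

word has length 9. The slice word[::-1] selects indices [8, 7, 6, 5, 4, 3, 2, 1, 0] (8->'s', 7->'s', 6->'a', 5->'l', 4->'c', 3->'a', 2->'t', 1->'e', 0->'m'), giving 'ssalcatem'.

'ssalcatem'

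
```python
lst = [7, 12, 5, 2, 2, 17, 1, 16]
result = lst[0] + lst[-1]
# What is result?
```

lst has length 8. lst[0] = 7.
lst has length 8. Negative index -1 maps to positive index 8 + (-1) = 7. lst[7] = 16.
Sum: 7 + 16 = 23.

23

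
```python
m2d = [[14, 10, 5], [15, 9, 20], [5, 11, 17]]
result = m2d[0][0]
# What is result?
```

m2d[0] = [14, 10, 5]. Taking column 0 of that row yields 14.

14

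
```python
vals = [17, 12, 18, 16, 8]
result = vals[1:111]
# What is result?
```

vals has length 5. The slice vals[1:111] selects indices [1, 2, 3, 4] (1->12, 2->18, 3->16, 4->8), giving [12, 18, 16, 8].

[12, 18, 16, 8]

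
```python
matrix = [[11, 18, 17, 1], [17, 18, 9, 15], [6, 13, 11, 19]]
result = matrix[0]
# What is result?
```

matrix has 3 rows. Row 0 is [11, 18, 17, 1].

[11, 18, 17, 1]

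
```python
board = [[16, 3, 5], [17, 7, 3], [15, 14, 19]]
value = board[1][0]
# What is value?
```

board[1] = [17, 7, 3]. Taking column 0 of that row yields 17.

17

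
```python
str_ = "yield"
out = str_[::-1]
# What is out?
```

str_ has length 5. The slice str_[::-1] selects indices [4, 3, 2, 1, 0] (4->'d', 3->'l', 2->'e', 1->'i', 0->'y'), giving 'dleiy'.

'dleiy'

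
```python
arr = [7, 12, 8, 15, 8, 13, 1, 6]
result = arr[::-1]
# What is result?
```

arr has length 8. The slice arr[::-1] selects indices [7, 6, 5, 4, 3, 2, 1, 0] (7->6, 6->1, 5->13, 4->8, 3->15, 2->8, 1->12, 0->7), giving [6, 1, 13, 8, 15, 8, 12, 7].

[6, 1, 13, 8, 15, 8, 12, 7]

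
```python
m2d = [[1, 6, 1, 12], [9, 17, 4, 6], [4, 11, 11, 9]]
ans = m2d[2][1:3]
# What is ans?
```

m2d[2] = [4, 11, 11, 9]. m2d[2] has length 4. The slice m2d[2][1:3] selects indices [1, 2] (1->11, 2->11), giving [11, 11].

[11, 11]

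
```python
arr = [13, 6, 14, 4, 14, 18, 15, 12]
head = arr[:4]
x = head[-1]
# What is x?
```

arr has length 8. The slice arr[:4] selects indices [0, 1, 2, 3] (0->13, 1->6, 2->14, 3->4), giving [13, 6, 14, 4]. So head = [13, 6, 14, 4]. Then head[-1] = 4.

4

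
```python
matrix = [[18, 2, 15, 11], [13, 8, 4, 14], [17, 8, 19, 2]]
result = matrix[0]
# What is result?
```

matrix has 3 rows. Row 0 is [18, 2, 15, 11].

[18, 2, 15, 11]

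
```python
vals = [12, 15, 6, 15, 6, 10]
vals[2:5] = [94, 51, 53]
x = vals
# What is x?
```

vals starts as [12, 15, 6, 15, 6, 10] (length 6). The slice vals[2:5] covers indices [2, 3, 4] with values [6, 15, 6]. Replacing that slice with [94, 51, 53] (same length) produces [12, 15, 94, 51, 53, 10].

[12, 15, 94, 51, 53, 10]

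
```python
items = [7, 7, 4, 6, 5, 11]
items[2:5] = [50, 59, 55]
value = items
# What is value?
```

items starts as [7, 7, 4, 6, 5, 11] (length 6). The slice items[2:5] covers indices [2, 3, 4] with values [4, 6, 5]. Replacing that slice with [50, 59, 55] (same length) produces [7, 7, 50, 59, 55, 11].

[7, 7, 50, 59, 55, 11]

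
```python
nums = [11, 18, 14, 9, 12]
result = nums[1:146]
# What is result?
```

nums has length 5. The slice nums[1:146] selects indices [1, 2, 3, 4] (1->18, 2->14, 3->9, 4->12), giving [18, 14, 9, 12].

[18, 14, 9, 12]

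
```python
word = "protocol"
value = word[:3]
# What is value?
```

word has length 8. The slice word[:3] selects indices [0, 1, 2] (0->'p', 1->'r', 2->'o'), giving 'pro'.

'pro'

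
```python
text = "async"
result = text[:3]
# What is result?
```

text has length 5. The slice text[:3] selects indices [0, 1, 2] (0->'a', 1->'s', 2->'y'), giving 'asy'.

'asy'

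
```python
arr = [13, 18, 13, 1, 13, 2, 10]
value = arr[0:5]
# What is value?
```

arr has length 7. The slice arr[0:5] selects indices [0, 1, 2, 3, 4] (0->13, 1->18, 2->13, 3->1, 4->13), giving [13, 18, 13, 1, 13].

[13, 18, 13, 1, 13]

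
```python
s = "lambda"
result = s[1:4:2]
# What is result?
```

s has length 6. The slice s[1:4:2] selects indices [1, 3] (1->'a', 3->'b'), giving 'ab'.

'ab'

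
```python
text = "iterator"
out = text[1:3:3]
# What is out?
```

text has length 8. The slice text[1:3:3] selects indices [1] (1->'t'), giving 't'.

't'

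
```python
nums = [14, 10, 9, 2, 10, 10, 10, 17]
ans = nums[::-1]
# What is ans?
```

nums has length 8. The slice nums[::-1] selects indices [7, 6, 5, 4, 3, 2, 1, 0] (7->17, 6->10, 5->10, 4->10, 3->2, 2->9, 1->10, 0->14), giving [17, 10, 10, 10, 2, 9, 10, 14].

[17, 10, 10, 10, 2, 9, 10, 14]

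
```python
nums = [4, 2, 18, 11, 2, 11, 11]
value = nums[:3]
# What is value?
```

nums has length 7. The slice nums[:3] selects indices [0, 1, 2] (0->4, 1->2, 2->18), giving [4, 2, 18].

[4, 2, 18]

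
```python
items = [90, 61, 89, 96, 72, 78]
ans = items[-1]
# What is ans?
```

items has length 6. Negative index -1 maps to positive index 6 + (-1) = 5. items[5] = 78.

78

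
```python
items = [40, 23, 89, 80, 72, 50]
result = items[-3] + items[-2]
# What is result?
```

items has length 6. Negative index -3 maps to positive index 6 + (-3) = 3. items[3] = 80.
items has length 6. Negative index -2 maps to positive index 6 + (-2) = 4. items[4] = 72.
Sum: 80 + 72 = 152.

152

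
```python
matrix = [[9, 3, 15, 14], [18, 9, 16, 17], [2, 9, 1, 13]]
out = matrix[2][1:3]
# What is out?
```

matrix[2] = [2, 9, 1, 13]. matrix[2] has length 4. The slice matrix[2][1:3] selects indices [1, 2] (1->9, 2->1), giving [9, 1].

[9, 1]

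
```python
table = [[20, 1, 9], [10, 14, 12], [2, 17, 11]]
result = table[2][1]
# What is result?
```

table[2] = [2, 17, 11]. Taking column 1 of that row yields 17.

17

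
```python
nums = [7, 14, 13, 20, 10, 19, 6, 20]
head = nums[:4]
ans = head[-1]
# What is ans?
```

nums has length 8. The slice nums[:4] selects indices [0, 1, 2, 3] (0->7, 1->14, 2->13, 3->20), giving [7, 14, 13, 20]. So head = [7, 14, 13, 20]. Then head[-1] = 20.

20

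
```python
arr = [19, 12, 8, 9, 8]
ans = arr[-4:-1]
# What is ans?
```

arr has length 5. The slice arr[-4:-1] selects indices [1, 2, 3] (1->12, 2->8, 3->9), giving [12, 8, 9].

[12, 8, 9]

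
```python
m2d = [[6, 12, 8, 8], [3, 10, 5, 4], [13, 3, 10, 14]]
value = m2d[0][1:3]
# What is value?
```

m2d[0] = [6, 12, 8, 8]. m2d[0] has length 4. The slice m2d[0][1:3] selects indices [1, 2] (1->12, 2->8), giving [12, 8].

[12, 8]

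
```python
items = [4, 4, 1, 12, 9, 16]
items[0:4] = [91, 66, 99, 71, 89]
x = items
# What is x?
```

items starts as [4, 4, 1, 12, 9, 16] (length 6). The slice items[0:4] covers indices [0, 1, 2, 3] with values [4, 4, 1, 12]. Replacing that slice with [91, 66, 99, 71, 89] (different length) produces [91, 66, 99, 71, 89, 9, 16].

[91, 66, 99, 71, 89, 9, 16]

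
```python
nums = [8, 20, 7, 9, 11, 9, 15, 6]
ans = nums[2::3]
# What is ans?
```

nums has length 8. The slice nums[2::3] selects indices [2, 5] (2->7, 5->9), giving [7, 9].

[7, 9]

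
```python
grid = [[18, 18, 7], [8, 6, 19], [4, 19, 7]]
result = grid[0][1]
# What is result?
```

grid[0] = [18, 18, 7]. Taking column 1 of that row yields 18.

18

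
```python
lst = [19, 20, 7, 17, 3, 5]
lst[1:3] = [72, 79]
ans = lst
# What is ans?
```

lst starts as [19, 20, 7, 17, 3, 5] (length 6). The slice lst[1:3] covers indices [1, 2] with values [20, 7]. Replacing that slice with [72, 79] (same length) produces [19, 72, 79, 17, 3, 5].

[19, 72, 79, 17, 3, 5]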